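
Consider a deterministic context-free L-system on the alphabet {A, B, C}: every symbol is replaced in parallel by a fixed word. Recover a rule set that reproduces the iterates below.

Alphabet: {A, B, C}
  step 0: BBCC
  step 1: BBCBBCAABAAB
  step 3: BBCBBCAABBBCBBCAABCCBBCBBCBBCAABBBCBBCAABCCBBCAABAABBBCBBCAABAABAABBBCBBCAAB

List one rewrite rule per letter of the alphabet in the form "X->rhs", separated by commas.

A->C, B->BBC, C->AAB

  step 0 ⇒ step 1: BBCC ⇒ BBC·BBC·AAB·AAB
    B ↦ BBC
    C ↦ AAB
    A ↦ C  (constrained at step 1)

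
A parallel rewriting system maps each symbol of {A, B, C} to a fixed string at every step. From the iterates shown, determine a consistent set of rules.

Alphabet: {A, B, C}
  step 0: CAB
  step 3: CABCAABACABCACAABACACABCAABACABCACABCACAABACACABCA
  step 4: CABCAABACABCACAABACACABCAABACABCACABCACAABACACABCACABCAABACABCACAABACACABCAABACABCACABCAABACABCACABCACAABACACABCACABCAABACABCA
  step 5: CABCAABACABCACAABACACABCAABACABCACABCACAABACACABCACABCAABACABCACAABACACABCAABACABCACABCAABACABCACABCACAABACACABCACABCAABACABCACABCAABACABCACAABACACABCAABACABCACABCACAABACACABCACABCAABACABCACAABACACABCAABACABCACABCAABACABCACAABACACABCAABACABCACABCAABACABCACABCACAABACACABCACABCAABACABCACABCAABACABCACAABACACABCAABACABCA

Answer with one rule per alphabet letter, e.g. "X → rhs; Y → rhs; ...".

  step 4 ⇒ step 5: CABCAABACABCACAABACACABCAABACABCACABCACAABACACABCACABCAABACABCACAABACACABCAABACABCACABCAABACABCACABCACAABACACABCACABCAABACABCA ⇒ CAB·CA·ABA·CAB·CA·CA·ABA·CA·CAB·CA·ABA·CAB·CA·CAB·CA·CA·ABA·CA·CAB·CA·CAB·CA·ABA·CAB·CA·CA·ABA·CA·CAB·CA·ABA·CAB·CA·CAB·CA·ABA·CAB·CA·CAB·CA·CA·ABA·CA·CAB·CA·CAB·CA·ABA·CAB·CA·CAB·CA·ABA·CAB·CA·CA·ABA·CA·CAB·CA·ABA·CAB·CA·CAB·CA·CA·ABA·CA·CAB·CA·CAB·CA·ABA·CAB·CA·CA·ABA·CA·CAB·CA·ABA·CAB·CA·CAB·CA·ABA·CAB·CA·CA·ABA·CA·CAB·CA·ABA·CAB·CA·CAB·CA·ABA·CAB·CA·CAB·CA·CA·ABA·CA·CAB·CA·CAB·CA·ABA·CAB·CA·CAB·CA·ABA·CAB·CA·CA·ABA·CA·CAB·CA·ABA·CAB·CA
    A ↦ CA
    B ↦ ABA
    C ↦ CAB

A->CA, B->ABA, C->CAB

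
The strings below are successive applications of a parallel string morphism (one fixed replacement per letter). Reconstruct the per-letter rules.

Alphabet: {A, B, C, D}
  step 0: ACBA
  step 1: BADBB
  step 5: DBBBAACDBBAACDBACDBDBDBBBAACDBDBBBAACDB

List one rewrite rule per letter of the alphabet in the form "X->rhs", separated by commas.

A->B, B->DB, C->A, D->AC

  step 0 ⇒ step 1: ACBA ⇒ B·A·DB·B
    A ↦ B
    B ↦ DB
    C ↦ A
    D ↦ AC  (constrained at step 1)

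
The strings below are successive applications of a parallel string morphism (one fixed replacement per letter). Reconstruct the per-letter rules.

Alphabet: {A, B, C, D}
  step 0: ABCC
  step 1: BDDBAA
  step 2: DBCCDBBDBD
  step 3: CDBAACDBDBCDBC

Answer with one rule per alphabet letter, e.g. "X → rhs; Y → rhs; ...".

  step 2 ⇒ step 3: DBCCDBBDBD ⇒ C·DB·A·A·C·DB·DB·C·DB·C
    B ↦ DB
    C ↦ A
    D ↦ C
  step 0 ⇒ step 1: ABCC ⇒ BD·DB·A·A
    A ↦ BD

A->BD, B->DB, C->A, D->C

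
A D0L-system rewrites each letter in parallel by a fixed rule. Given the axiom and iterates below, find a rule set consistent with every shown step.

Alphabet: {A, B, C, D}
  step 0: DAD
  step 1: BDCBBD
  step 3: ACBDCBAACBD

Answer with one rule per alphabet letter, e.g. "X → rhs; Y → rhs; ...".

  step 0 ⇒ step 1: DAD ⇒ BD·CB·BD
    A ↦ CB
    D ↦ BD
    B ↦ C  (constrained at step 1)
    C ↦ A  (constrained at step 1)

A->CB, B->C, C->A, D->BD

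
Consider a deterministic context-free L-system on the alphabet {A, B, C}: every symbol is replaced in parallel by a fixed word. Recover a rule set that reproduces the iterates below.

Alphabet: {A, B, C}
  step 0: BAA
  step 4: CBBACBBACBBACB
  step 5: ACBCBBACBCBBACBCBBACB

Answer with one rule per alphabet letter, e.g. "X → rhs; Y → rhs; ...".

  step 4 ⇒ step 5: CBBACBBACBBACB ⇒ A·CB·CB·B·A·CB·CB·B·A·CB·CB·B·A·CB
    A ↦ B
    B ↦ CB
    C ↦ A

A->B, B->CB, C->A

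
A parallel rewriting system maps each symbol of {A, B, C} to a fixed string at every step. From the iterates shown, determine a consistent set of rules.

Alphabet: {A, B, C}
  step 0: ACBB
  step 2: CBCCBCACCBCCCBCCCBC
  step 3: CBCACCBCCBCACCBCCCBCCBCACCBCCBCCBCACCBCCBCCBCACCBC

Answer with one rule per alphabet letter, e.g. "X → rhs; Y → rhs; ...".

A->C, B->AC, C->CBC

  step 2 ⇒ step 3: CBCCBCACCBCCCBCCCBC ⇒ CBC·AC·CBC·CBC·AC·CBC·C·CBC·CBC·AC·CBC·CBC·CBC·AC·CBC·CBC·CBC·AC·CBC
    A ↦ C
    B ↦ AC
    C ↦ CBC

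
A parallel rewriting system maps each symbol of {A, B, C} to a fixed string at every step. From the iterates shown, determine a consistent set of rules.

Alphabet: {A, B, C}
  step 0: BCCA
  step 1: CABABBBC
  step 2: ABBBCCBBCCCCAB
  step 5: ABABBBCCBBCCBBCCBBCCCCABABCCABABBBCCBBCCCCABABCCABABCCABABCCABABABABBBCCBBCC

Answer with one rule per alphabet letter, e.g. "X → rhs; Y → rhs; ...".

  step 1 ⇒ step 2: CABABBBC ⇒ AB·BBC·C·BBC·C·C·C·AB
    A ↦ BBC
    B ↦ C
    C ↦ AB

A->BBC, B->C, C->AB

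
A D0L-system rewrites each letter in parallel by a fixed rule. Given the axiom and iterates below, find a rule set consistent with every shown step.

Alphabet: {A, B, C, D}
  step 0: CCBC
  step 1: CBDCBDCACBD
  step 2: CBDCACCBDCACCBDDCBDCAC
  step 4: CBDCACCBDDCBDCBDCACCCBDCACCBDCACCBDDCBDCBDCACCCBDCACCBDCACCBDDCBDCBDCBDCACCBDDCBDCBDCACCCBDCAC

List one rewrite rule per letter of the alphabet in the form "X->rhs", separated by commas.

A->D, B->CA, C->CBD, D->C

  step 1 ⇒ step 2: CBDCBDCACBD ⇒ CBD·CA·C·CBD·CA·C·CBD·D·CBD·CA·C
    A ↦ D
    B ↦ CA
    C ↦ CBD
    D ↦ C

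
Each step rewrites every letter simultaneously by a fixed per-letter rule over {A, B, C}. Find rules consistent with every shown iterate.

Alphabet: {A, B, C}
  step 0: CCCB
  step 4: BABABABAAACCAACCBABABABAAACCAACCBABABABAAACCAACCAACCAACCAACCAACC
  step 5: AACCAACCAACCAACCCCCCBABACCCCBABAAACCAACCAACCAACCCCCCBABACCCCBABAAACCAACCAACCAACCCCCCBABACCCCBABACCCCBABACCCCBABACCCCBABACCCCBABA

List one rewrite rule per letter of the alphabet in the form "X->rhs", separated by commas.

A->CC, B->AA, C->BA

  step 4 ⇒ step 5: BABABABAAACCAACCBABABABAAACCAACCBABABABAAACCAACCAACCAACCAACCAACC ⇒ AA·CC·AA·CC·AA·CC·AA·CC·CC·CC·BA·BA·CC·CC·BA·BA·AA·CC·AA·CC·AA·CC·AA·CC·CC·CC·BA·BA·CC·CC·BA·BA·AA·CC·AA·CC·AA·CC·AA·CC·CC·CC·BA·BA·CC·CC·BA·BA·CC·CC·BA·BA·CC·CC·BA·BA·CC·CC·BA·BA·CC·CC·BA·BA
    A ↦ CC
    B ↦ AA
    C ↦ BA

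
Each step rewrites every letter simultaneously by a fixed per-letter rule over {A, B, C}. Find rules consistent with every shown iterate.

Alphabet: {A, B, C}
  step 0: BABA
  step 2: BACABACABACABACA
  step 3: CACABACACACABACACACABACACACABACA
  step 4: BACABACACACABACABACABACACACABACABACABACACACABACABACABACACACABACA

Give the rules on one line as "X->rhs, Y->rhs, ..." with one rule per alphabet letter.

  step 3 ⇒ step 4: CACABACACACABACACACABACACACABACA ⇒ B·ACA·B·ACA·C·ACA·B·ACA·B·ACA·B·ACA·C·ACA·B·ACA·B·ACA·B·ACA·C·ACA·B·ACA·B·ACA·B·ACA·C·ACA·B·ACA
    A ↦ ACA
    B ↦ C
    C ↦ B

A->ACA, B->C, C->B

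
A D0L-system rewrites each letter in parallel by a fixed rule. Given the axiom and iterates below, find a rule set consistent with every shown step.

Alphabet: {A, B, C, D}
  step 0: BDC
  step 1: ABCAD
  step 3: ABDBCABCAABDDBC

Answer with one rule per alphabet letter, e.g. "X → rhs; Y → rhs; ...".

  step 0 ⇒ step 1: BDC ⇒ AB·CA·D
    B ↦ AB
    C ↦ D
    D ↦ CA
    A ↦ BC  (constrained at step 1)

A->BC, B->AB, C->D, D->CA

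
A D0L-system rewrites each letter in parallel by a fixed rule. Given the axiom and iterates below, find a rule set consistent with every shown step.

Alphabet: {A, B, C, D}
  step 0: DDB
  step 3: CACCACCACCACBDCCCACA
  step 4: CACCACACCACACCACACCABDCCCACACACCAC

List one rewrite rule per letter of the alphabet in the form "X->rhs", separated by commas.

A->C, B->BD, C->CA, D->CC

  step 3 ⇒ step 4: CACCACCACCACBDCCCACA ⇒ CA·C·CA·CA·C·CA·CA·C·CA·CA·C·CA·BD·CC·CA·CA·CA·C·CA·C
    A ↦ C
    B ↦ BD
    C ↦ CA
    D ↦ CC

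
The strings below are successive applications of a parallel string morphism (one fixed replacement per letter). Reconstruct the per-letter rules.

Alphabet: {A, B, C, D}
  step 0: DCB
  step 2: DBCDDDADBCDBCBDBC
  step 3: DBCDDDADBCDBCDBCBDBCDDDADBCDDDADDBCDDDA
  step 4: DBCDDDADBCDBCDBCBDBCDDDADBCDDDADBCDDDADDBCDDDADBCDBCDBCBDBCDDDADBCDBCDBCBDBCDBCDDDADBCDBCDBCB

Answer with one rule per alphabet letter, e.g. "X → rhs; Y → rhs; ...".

  step 3 ⇒ step 4: DBCDDDADBCDBCDBCBDBCDDDADBCDDDADDBCDDDA ⇒ DBC·D·DDA·DBC·DBC·DBC·B·DBC·D·DDA·DBC·D·DDA·DBC·D·DDA·D·DBC·D·DDA·DBC·DBC·DBC·B·DBC·D·DDA·DBC·DBC·DBC·B·DBC·DBC·D·DDA·DBC·DBC·DBC·B
    A ↦ B
    B ↦ D
    C ↦ DDA
    D ↦ DBC

A->B, B->D, C->DDA, D->DBC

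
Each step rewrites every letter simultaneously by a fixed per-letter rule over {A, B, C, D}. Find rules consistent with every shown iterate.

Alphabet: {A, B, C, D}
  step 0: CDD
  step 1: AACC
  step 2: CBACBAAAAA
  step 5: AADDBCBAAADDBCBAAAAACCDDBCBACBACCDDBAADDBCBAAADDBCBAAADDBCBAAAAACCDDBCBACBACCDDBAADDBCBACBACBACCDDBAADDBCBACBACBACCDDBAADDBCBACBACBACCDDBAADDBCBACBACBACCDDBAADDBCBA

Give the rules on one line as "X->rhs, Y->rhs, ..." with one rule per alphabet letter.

A->CBA, B->DDB, C->AA, D->C

  step 1 ⇒ step 2: AACC ⇒ CBA·CBA·AA·AA
    A ↦ CBA
    C ↦ AA
    B ↦ DDB  (constrained at step 2)
  step 0 ⇒ step 1: CDD ⇒ AA·C·C
    D ↦ C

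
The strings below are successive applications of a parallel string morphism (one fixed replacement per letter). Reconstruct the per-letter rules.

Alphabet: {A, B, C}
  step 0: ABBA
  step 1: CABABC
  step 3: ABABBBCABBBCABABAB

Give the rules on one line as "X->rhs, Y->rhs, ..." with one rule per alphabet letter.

  step 0 ⇒ step 1: ABBA ⇒ C·AB·AB·C
    A ↦ C
    B ↦ AB
    C ↦ BB  (constrained at step 1)

A->C, B->AB, C->BB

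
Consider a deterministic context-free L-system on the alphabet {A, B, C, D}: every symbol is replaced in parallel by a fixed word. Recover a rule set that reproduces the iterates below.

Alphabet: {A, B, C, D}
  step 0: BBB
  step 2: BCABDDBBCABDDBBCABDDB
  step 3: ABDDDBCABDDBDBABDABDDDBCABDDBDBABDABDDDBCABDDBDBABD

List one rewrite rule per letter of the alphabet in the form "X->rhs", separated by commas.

A->BC, B->ABD, C->DD, D->DB

  step 2 ⇒ step 3: BCABDDBBCABDDBBCABDDB ⇒ ABD·DD·BC·ABD·DB·DB·ABD·ABD·DD·BC·ABD·DB·DB·ABD·ABD·DD·BC·ABD·DB·DB·ABD
    A ↦ BC
    B ↦ ABD
    C ↦ DD
    D ↦ DB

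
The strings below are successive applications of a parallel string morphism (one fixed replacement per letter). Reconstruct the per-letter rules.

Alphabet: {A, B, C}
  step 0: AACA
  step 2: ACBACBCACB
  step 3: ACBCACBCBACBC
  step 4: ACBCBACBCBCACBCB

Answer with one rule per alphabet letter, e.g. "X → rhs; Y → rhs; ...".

  step 3 ⇒ step 4: ACBCACBCBACBC ⇒ AC·B·C·B·AC·B·C·B·C·AC·B·C·B
    A ↦ AC
    B ↦ C
    C ↦ B

A->AC, B->C, C->B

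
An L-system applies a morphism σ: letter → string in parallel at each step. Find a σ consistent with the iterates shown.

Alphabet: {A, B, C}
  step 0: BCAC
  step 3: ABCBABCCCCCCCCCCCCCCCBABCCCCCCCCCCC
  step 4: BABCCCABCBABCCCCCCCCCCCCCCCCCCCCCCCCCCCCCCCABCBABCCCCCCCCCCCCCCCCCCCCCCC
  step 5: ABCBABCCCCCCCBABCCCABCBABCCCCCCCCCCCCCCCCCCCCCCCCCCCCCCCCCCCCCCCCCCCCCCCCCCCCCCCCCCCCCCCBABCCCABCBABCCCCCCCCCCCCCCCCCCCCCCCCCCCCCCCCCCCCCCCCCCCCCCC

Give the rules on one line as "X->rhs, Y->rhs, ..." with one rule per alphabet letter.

  step 4 ⇒ step 5: BABCCCABCBABCCCCCCCCCCCCCCCCCCCCCCCCCCCCCCCABCBABCCCCCCCCCCCCCCCCCCCCCCC ⇒ ABC·B·ABC·CC·CC·CC·B·ABC·CC·ABC·B·ABC·CC·CC·CC·CC·CC·CC·CC·CC·CC·CC·CC·CC·CC·CC·CC·CC·CC·CC·CC·CC·CC·CC·CC·CC·CC·CC·CC·CC·CC·CC·CC·B·ABC·CC·ABC·B·ABC·CC·CC·CC·CC·CC·CC·CC·CC·CC·CC·CC·CC·CC·CC·CC·CC·CC·CC·CC·CC·CC·CC·CC
    A ↦ B
    B ↦ ABC
    C ↦ CC

A->B, B->ABC, C->CC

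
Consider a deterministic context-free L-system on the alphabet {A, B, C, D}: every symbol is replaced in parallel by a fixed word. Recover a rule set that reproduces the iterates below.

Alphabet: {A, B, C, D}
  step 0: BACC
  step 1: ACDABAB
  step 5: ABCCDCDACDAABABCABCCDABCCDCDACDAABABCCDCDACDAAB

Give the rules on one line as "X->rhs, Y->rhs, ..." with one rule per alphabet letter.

A->CD, B->A, C->AB, D->C

  step 0 ⇒ step 1: BACC ⇒ A·CD·AB·AB
    A ↦ CD
    B ↦ A
    C ↦ AB
    D ↦ C  (constrained at step 1)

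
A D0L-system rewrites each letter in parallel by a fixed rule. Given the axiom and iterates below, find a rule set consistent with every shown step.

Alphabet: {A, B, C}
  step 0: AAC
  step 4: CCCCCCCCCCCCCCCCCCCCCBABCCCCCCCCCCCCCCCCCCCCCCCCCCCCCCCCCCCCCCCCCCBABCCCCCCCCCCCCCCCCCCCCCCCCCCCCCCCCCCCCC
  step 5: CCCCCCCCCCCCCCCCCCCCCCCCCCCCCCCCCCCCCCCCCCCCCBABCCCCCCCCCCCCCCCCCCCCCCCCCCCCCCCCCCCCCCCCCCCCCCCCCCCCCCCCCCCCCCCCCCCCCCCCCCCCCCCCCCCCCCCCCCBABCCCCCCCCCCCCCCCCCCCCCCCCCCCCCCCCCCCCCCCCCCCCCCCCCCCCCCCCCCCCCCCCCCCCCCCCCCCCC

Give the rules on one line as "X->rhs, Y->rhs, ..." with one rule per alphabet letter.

A->BAB, B->CCC, C->CC

  step 4 ⇒ step 5: CCCCCCCCCCCCCCCCCCCCCBABCCCCCCCCCCCCCCCCCCCCCCCCCCCCCCCCCCCCCCCCCCBABCCCCCCCCCCCCCCCCCCCCCCCCCCCCCCCCCCCCC ⇒ CC·CC·CC·CC·CC·CC·CC·CC·CC·CC·CC·CC·CC·CC·CC·CC·CC·CC·CC·CC·CC·CCC·BAB·CCC·CC·CC·CC·CC·CC·CC·CC·CC·CC·CC·CC·CC·CC·CC·CC·CC·CC·CC·CC·CC·CC·CC·CC·CC·CC·CC·CC·CC·CC·CC·CC·CC·CC·CC·CC·CC·CC·CC·CC·CC·CC·CC·CCC·BAB·CCC·CC·CC·CC·CC·CC·CC·CC·CC·CC·CC·CC·CC·CC·CC·CC·CC·CC·CC·CC·CC·CC·CC·CC·CC·CC·CC·CC·CC·CC·CC·CC·CC·CC·CC·CC·CC·CC
    A ↦ BAB
    B ↦ CCC
    C ↦ CC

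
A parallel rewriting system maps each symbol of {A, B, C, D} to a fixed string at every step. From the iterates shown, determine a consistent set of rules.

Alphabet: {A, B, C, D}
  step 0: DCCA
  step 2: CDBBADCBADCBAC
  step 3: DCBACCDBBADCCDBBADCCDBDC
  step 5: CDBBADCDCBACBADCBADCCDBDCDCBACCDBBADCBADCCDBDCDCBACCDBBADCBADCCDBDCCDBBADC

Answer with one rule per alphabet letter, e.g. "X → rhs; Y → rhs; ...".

A->DB, B->C, C->DC, D->BA

  step 2 ⇒ step 3: CDBBADCBADCBAC ⇒ DC·BA·C·C·DB·BA·DC·C·DB·BA·DC·C·DB·DC
    A ↦ DB
    B ↦ C
    C ↦ DC
    D ↦ BA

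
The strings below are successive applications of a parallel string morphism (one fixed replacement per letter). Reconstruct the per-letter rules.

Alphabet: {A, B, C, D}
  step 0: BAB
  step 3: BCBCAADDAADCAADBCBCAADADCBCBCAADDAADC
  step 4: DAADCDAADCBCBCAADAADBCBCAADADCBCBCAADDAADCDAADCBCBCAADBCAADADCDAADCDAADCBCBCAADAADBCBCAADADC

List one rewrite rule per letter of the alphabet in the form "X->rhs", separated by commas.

  step 3 ⇒ step 4: BCBCAADDAADCAADBCBCAADADCBCBCAADDAADC ⇒ DA·ADC·DA·ADC·BC·BC·AAD·AAD·BC·BC·AAD·ADC·BC·BC·AAD·DA·ADC·DA·ADC·BC·BC·AAD·BC·AAD·ADC·DA·ADC·DA·ADC·BC·BC·AAD·AAD·BC·BC·AAD·ADC
    A ↦ BC
    B ↦ DA
    C ↦ ADC
    D ↦ AAD

A->BC, B->DA, C->ADC, D->AAD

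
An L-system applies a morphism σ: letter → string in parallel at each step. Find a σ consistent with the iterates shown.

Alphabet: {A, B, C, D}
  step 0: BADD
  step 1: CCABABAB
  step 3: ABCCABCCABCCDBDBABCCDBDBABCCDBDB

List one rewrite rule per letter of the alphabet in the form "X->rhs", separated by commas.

A->AB, B->CC, C->DB, D->AB

  step 0 ⇒ step 1: BADD ⇒ CC·AB·AB·AB
    A ↦ AB
    B ↦ CC
    D ↦ AB
    C ↦ DB  (constrained at step 1)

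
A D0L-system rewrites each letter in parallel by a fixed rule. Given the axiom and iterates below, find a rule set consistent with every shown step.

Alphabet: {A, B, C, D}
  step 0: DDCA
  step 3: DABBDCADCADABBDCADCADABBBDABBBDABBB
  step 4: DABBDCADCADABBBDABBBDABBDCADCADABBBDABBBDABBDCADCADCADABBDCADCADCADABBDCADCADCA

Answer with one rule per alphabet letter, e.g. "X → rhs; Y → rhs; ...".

  step 3 ⇒ step 4: DABBDCADCADABBDCADCADABBBDABBBDABBB ⇒ DA·BB·DCA·DCA·DA·B·BB·DA·B·BB·DA·BB·DCA·DCA·DA·B·BB·DA·B·BB·DA·BB·DCA·DCA·DCA·DA·BB·DCA·DCA·DCA·DA·BB·DCA·DCA·DCA
    A ↦ BB
    B ↦ DCA
    C ↦ B
    D ↦ DA

A->BB, B->DCA, C->B, D->DA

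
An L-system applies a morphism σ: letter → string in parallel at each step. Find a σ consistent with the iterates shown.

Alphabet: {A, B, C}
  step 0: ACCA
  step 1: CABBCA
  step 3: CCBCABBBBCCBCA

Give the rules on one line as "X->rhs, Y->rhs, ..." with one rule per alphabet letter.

  step 0 ⇒ step 1: ACCA ⇒ CA·B·B·CA
    A ↦ CA
    C ↦ B
    B ↦ CC  (constrained at step 1)

A->CA, B->CC, C->B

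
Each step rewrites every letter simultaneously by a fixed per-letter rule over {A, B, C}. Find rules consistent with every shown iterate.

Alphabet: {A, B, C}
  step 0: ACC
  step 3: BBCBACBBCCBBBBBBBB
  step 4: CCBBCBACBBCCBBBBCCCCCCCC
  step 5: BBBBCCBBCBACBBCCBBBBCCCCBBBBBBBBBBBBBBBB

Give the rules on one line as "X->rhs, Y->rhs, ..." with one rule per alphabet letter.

A->BAC, B->C, C->BB

  step 4 ⇒ step 5: CCBBCBACBBCCBBBBCCCCCCCC ⇒ BB·BB·C·C·BB·C·BAC·BB·C·C·BB·BB·C·C·C·C·BB·BB·BB·BB·BB·BB·BB·BB
    A ↦ BAC
    B ↦ C
    C ↦ BB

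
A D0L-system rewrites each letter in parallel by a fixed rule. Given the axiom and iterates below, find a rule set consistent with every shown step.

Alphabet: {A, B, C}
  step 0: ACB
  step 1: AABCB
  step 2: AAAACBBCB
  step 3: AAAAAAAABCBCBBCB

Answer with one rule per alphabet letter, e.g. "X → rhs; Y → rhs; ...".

  step 2 ⇒ step 3: AAAACBBCB ⇒ AA·AA·AA·AA·B·CB·CB·B·CB
    A ↦ AA
    B ↦ CB
    C ↦ B

A->AA, B->CB, C->B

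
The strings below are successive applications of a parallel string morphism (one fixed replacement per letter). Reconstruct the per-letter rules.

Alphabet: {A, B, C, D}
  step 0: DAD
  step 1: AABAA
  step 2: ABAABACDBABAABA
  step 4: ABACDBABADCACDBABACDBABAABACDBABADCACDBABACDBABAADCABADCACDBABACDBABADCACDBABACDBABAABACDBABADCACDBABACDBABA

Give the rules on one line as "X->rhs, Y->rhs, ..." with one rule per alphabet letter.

  step 1 ⇒ step 2: AABAA ⇒ ABA·ABA·CDB·ABA·ABA
    A ↦ ABA
    B ↦ CDB
    C ↦ DC  (constrained at step 2)
  step 0 ⇒ step 1: DAD ⇒ A·ABA·A
    D ↦ A

A->ABA, B->CDB, C->DC, D->A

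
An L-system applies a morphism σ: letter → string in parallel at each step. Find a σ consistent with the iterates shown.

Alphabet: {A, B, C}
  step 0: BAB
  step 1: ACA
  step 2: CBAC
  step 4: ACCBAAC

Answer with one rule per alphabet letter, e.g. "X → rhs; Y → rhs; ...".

A->C, B->A, C->BA

  step 1 ⇒ step 2: ACA ⇒ C·BA·C
    A ↦ C
    C ↦ BA
  step 0 ⇒ step 1: BAB ⇒ A·C·A
    B ↦ A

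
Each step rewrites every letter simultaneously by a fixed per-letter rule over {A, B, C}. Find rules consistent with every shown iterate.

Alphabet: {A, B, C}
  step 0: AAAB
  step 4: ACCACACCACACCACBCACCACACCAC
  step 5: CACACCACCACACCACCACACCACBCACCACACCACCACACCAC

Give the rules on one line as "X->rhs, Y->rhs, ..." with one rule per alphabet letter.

  step 4 ⇒ step 5: ACCACACCACACCACBCACCACACCAC ⇒ C·AC·AC·C·AC·C·AC·AC·C·AC·C·AC·AC·C·AC·BC·AC·C·AC·AC·C·AC·C·AC·AC·C·AC
    A ↦ C
    B ↦ BC
    C ↦ AC

A->C, B->BC, C->AC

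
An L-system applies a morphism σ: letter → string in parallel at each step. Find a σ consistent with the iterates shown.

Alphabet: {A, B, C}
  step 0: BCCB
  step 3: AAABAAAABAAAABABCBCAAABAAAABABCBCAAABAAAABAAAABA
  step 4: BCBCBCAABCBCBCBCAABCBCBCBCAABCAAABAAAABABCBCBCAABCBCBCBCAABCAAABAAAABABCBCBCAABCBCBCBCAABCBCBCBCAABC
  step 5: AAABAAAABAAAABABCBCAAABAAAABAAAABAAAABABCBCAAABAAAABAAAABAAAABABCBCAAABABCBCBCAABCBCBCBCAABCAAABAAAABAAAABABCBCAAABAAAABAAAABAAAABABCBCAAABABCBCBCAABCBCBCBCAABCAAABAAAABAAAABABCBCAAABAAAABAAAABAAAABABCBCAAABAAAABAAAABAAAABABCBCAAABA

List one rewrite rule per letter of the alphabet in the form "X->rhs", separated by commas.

  step 4 ⇒ step 5: BCBCBCAABCBCBCBCAABCBCBCBCAABCAAABAAAABABCBCBCAABCBCBCBCAABCAAABAAAABABCBCBCAABCBCBCBCAABCBCBCBCAABC ⇒ AA·ABA·AA·ABA·AA·ABA·BC·BC·AA·ABA·AA·ABA·AA·ABA·AA·ABA·BC·BC·AA·ABA·AA·ABA·AA·ABA·AA·ABA·BC·BC·AA·ABA·BC·BC·BC·AA·BC·BC·BC·BC·AA·BC·AA·ABA·AA·ABA·AA·ABA·BC·BC·AA·ABA·AA·ABA·AA·ABA·AA·ABA·BC·BC·AA·ABA·BC·BC·BC·AA·BC·BC·BC·BC·AA·BC·AA·ABA·AA·ABA·AA·ABA·BC·BC·AA·ABA·AA·ABA·AA·ABA·AA·ABA·BC·BC·AA·ABA·AA·ABA·AA·ABA·AA·ABA·BC·BC·AA·ABA
    A ↦ BC
    B ↦ AA
    C ↦ ABA

A->BC, B->AA, C->ABA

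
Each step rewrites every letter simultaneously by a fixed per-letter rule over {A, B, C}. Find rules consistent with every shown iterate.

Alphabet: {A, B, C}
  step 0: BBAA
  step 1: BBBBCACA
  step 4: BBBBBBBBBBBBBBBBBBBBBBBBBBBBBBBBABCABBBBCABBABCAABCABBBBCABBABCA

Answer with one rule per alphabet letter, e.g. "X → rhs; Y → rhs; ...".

A->CA, B->BB, C->AB

  step 0 ⇒ step 1: BBAA ⇒ BB·BB·CA·CA
    A ↦ CA
    B ↦ BB
    C ↦ AB  (constrained at step 1)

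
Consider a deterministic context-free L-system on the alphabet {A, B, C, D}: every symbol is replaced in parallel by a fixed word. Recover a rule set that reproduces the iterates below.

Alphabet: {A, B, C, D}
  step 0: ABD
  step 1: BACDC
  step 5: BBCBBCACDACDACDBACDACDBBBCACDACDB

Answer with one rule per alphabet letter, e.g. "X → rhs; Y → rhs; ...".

A->B, B->ACD, C->B, D->C

  step 0 ⇒ step 1: ABD ⇒ B·ACD·C
    A ↦ B
    B ↦ ACD
    D ↦ C
    C ↦ B  (constrained at step 1)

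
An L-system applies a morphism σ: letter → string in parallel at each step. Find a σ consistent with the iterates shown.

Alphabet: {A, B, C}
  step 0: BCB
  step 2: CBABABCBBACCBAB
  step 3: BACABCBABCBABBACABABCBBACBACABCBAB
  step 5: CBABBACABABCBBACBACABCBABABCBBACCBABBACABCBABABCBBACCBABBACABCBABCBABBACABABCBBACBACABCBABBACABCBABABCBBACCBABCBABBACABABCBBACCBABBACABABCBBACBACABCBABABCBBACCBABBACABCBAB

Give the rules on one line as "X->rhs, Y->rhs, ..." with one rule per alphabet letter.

A->CB, B->AB, C->BAC

  step 2 ⇒ step 3: CBABABCBBACCBAB ⇒ BAC·AB·CB·AB·CB·AB·BAC·AB·AB·CB·BAC·BAC·AB·CB·AB
    A ↦ CB
    B ↦ AB
    C ↦ BAC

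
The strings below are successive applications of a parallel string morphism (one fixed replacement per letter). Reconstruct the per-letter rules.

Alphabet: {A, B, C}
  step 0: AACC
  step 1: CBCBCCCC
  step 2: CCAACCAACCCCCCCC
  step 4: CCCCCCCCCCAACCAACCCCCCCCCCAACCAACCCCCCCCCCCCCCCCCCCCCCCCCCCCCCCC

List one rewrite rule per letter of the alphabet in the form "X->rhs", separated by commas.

A->CB, B->AA, C->CC

  step 1 ⇒ step 2: CBCBCCCC ⇒ CC·AA·CC·AA·CC·CC·CC·CC
    B ↦ AA
    C ↦ CC
  step 0 ⇒ step 1: AACC ⇒ CB·CB·CC·CC
    A ↦ CB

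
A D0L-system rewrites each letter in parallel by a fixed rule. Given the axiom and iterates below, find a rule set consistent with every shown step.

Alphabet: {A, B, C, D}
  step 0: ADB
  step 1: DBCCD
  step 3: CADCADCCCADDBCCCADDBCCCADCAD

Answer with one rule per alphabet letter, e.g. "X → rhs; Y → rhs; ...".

A->DB, B->D, C->CAD, D->CC

  step 0 ⇒ step 1: ADB ⇒ DB·CC·D
    A ↦ DB
    B ↦ D
    D ↦ CC
    C ↦ CAD  (constrained at step 1)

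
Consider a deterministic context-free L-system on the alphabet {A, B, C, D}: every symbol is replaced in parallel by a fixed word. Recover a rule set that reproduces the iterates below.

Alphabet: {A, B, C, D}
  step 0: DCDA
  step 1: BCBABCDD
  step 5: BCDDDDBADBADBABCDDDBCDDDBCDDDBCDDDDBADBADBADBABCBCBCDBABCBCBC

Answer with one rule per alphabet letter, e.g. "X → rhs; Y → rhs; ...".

  step 0 ⇒ step 1: DCDA ⇒ BC·BA·BC·DD
    A ↦ DD
    C ↦ BA
    D ↦ BC
    B ↦ D  (constrained at step 1)

A->DD, B->D, C->BA, D->BC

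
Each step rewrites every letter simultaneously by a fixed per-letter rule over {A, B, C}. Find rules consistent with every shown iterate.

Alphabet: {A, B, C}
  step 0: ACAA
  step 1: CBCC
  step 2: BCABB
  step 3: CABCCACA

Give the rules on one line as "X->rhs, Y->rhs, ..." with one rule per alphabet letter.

A->C, B->CA, C->B

  step 2 ⇒ step 3: BCABB ⇒ CA·B·C·CA·CA
    A ↦ C
    B ↦ CA
    C ↦ B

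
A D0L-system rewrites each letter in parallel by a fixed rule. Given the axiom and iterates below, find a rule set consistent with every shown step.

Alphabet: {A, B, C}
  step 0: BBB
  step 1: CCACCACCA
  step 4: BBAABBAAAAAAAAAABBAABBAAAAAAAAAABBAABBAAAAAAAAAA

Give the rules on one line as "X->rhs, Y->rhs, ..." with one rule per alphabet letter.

  step 0 ⇒ step 1: BBB ⇒ CCA·CCA·CCA
    B ↦ CCA
    A ↦ AA  (constrained at step 1)
    C ↦ B  (constrained at step 1)

A->AA, B->CCA, C->B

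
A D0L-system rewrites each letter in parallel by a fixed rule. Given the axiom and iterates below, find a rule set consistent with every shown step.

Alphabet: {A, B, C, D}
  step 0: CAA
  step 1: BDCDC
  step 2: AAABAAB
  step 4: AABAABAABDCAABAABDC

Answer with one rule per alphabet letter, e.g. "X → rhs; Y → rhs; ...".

  step 1 ⇒ step 2: BDCDC ⇒ A·AA·B·AA·B
    B ↦ A
    C ↦ B
    D ↦ AA
  step 0 ⇒ step 1: CAA ⇒ B·DC·DC
    A ↦ DC

A->DC, B->A, C->B, D->AA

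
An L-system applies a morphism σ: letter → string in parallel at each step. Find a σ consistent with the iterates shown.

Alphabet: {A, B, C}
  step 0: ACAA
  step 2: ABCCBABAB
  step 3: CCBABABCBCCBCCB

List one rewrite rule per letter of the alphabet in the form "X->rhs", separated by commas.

  step 2 ⇒ step 3: ABCCBABAB ⇒ C·CB·AB·AB·CB·C·CB·C·CB
    A ↦ C
    B ↦ CB
    C ↦ AB

A->C, B->CB, C->AB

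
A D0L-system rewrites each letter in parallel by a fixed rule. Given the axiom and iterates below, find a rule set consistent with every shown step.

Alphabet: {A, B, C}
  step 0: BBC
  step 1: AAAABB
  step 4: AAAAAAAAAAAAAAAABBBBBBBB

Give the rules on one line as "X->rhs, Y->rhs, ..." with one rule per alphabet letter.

A->C, B->AA, C->BB

  step 0 ⇒ step 1: BBC ⇒ AA·AA·BB
    B ↦ AA
    C ↦ BB
    A ↦ C  (constrained at step 1)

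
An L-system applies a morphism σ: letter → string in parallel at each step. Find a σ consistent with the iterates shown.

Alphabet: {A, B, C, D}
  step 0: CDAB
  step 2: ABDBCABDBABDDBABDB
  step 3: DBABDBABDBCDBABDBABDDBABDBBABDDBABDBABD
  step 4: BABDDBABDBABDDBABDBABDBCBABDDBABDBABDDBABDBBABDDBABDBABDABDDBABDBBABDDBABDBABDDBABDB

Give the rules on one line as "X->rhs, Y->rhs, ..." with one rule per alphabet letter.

A->DB, B->ABD, C->BC, D->B

  step 3 ⇒ step 4: DBABDBABDBCDBABDBABDDBABDBBABDDBABDBABD ⇒ B·ABD·DB·ABD·B·ABD·DB·ABD·B·ABD·BC·B·ABD·DB·ABD·B·ABD·DB·ABD·B·B·ABD·DB·ABD·B·ABD·ABD·DB·ABD·B·B·ABD·DB·ABD·B·ABD·DB·ABD·B
    A ↦ DB
    B ↦ ABD
    C ↦ BC
    D ↦ B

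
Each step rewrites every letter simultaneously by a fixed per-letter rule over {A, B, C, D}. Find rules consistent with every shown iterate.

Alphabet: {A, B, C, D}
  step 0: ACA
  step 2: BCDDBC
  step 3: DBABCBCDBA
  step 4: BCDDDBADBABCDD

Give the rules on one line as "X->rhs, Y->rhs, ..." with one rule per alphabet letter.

A->D, B->D, C->BA, D->BC

  step 3 ⇒ step 4: DBABCBCDBA ⇒ BC·D·D·D·BA·D·BA·BC·D·D
    A ↦ D
    B ↦ D
    C ↦ BA
    D ↦ BC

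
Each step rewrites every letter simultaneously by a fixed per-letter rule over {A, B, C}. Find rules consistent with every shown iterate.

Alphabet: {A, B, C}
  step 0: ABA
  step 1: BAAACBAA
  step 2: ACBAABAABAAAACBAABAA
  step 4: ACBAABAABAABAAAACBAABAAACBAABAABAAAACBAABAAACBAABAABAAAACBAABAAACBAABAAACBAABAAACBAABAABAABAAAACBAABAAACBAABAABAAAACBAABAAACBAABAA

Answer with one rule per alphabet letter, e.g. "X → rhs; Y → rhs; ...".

A->BAA, B->AC, C->A

  step 1 ⇒ step 2: BAAACBAA ⇒ AC·BAA·BAA·BAA·A·AC·BAA·BAA
    A ↦ BAA
    B ↦ AC
    C ↦ A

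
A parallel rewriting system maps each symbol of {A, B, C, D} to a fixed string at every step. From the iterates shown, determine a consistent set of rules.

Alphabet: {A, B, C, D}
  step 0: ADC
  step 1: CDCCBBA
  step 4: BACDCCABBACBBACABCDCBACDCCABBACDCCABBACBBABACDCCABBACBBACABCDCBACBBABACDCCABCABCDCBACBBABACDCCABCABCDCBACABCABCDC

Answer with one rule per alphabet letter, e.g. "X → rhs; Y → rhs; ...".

A->CDC, B->CAB, C->BA, D->CB

  step 0 ⇒ step 1: ADC ⇒ CDC·CB·BA
    A ↦ CDC
    C ↦ BA
    D ↦ CB
    B ↦ CAB  (constrained at step 1)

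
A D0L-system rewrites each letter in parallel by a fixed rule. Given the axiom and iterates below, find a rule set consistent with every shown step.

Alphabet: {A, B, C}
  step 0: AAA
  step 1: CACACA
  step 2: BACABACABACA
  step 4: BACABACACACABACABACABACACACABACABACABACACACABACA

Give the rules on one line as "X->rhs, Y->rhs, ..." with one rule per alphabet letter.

A->CA, B->CA, C->BA

  step 1 ⇒ step 2: CACACA ⇒ BA·CA·BA·CA·BA·CA
    A ↦ CA
    C ↦ BA
    B ↦ CA  (constrained at step 2)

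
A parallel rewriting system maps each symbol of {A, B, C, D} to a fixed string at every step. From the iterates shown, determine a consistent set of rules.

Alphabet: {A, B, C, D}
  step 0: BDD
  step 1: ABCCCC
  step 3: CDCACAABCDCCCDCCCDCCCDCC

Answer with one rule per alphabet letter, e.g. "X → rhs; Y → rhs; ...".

A->CA, B->AB, C->CD, D->CC

  step 0 ⇒ step 1: BDD ⇒ AB·CC·CC
    B ↦ AB
    D ↦ CC
    A ↦ CA  (constrained at step 1)
    C ↦ CD  (constrained at step 1)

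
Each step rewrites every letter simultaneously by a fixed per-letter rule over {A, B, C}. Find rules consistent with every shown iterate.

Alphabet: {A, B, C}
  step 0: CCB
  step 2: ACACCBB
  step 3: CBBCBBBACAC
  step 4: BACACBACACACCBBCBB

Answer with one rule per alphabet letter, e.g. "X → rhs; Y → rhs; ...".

A->CB, B->AC, C->B

  step 3 ⇒ step 4: CBBCBBBACAC ⇒ B·AC·AC·B·AC·AC·AC·CB·B·CB·B
    A ↦ CB
    B ↦ AC
    C ↦ B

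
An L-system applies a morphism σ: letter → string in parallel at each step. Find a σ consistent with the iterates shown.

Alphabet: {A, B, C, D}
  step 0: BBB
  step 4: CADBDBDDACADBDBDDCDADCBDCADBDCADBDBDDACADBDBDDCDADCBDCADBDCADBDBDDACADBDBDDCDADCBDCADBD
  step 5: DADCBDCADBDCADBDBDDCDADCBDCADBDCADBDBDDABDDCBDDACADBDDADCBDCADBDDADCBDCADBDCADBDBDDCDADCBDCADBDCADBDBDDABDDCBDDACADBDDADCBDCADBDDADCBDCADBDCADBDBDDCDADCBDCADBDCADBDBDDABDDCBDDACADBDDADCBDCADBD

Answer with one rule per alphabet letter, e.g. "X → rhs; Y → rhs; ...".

A->DC, B->CAD, C->DA, D->BD

  step 4 ⇒ step 5: CADBDBDDACADBDBDDCDADCBDCADBDCADBDBDDACADBDBDDCDADCBDCADBDCADBDBDDACADBDBDDCDADCBDCADBD ⇒ DA·DC·BD·CAD·BD·CAD·BD·BD·DC·DA·DC·BD·CAD·BD·CAD·BD·BD·DA·BD·DC·BD·DA·CAD·BD·DA·DC·BD·CAD·BD·DA·DC·BD·CAD·BD·CAD·BD·BD·DC·DA·DC·BD·CAD·BD·CAD·BD·BD·DA·BD·DC·BD·DA·CAD·BD·DA·DC·BD·CAD·BD·DA·DC·BD·CAD·BD·CAD·BD·BD·DC·DA·DC·BD·CAD·BD·CAD·BD·BD·DA·BD·DC·BD·DA·CAD·BD·DA·DC·BD·CAD·BD
    A ↦ DC
    B ↦ CAD
    C ↦ DA
    D ↦ BD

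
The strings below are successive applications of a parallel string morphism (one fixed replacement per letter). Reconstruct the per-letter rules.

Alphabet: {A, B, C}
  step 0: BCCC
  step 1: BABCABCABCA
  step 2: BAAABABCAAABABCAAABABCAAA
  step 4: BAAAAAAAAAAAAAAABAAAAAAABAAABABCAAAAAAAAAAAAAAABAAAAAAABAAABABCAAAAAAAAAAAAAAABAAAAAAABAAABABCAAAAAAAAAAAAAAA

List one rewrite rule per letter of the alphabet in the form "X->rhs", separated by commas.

A->AA, B->BA, C->BCA

  step 1 ⇒ step 2: BABCABCABCA ⇒ BA·AA·BA·BCA·AA·BA·BCA·AA·BA·BCA·AA
    A ↦ AA
    B ↦ BA
    C ↦ BCA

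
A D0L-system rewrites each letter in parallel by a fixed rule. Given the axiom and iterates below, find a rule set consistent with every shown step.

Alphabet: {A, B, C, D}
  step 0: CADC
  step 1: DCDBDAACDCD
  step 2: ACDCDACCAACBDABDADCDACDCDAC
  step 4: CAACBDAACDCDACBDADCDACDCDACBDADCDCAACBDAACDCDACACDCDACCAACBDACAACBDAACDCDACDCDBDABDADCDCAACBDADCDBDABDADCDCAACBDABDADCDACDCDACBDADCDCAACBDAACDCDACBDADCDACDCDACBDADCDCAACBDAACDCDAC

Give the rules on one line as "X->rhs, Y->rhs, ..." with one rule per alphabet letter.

  step 1 ⇒ step 2: DCDBDAACDCD ⇒ AC·DCD·AC·CA·AC·BDA·BDA·DCD·AC·DCD·AC
    A ↦ BDA
    B ↦ CA
    C ↦ DCD
    D ↦ AC

A->BDA, B->CA, C->DCD, D->AC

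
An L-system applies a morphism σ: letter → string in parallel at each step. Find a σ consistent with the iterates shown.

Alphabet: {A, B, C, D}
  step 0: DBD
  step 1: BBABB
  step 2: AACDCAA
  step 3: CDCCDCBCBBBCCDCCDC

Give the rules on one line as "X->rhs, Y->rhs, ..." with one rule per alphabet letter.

A->CDC, B->A, C->BC, D->BB

  step 2 ⇒ step 3: AACDCAA ⇒ CDC·CDC·BC·BB·BC·CDC·CDC
    A ↦ CDC
    C ↦ BC
    D ↦ BB
  step 0 ⇒ step 1: DBD ⇒ BB·A·BB
    B ↦ A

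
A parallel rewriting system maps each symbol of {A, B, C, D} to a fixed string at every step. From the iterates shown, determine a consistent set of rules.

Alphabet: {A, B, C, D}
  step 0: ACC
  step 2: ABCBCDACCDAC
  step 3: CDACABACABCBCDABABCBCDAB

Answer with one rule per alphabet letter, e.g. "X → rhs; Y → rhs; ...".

A->CD, B->AC, C->AB, D->CB

  step 2 ⇒ step 3: ABCBCDACCDAC ⇒ CD·AC·AB·AC·AB·CB·CD·AB·AB·CB·CD·AB
    A ↦ CD
    B ↦ AC
    C ↦ AB
    D ↦ CB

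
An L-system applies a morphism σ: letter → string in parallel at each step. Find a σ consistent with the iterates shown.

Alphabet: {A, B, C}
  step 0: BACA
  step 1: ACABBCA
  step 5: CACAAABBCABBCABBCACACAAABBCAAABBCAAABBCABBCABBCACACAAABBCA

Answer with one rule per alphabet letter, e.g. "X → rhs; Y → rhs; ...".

  step 0 ⇒ step 1: BACA ⇒ A·CA·BB·CA
    A ↦ CA
    B ↦ A
    C ↦ BB

A->CA, B->A, C->BB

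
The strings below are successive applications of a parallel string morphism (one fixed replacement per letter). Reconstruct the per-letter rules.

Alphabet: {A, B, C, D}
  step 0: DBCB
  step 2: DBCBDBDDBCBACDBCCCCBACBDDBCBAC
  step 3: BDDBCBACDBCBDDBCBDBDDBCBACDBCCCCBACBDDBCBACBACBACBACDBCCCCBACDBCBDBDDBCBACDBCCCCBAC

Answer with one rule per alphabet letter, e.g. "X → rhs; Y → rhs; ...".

A->CCC, B->DBC, C->BAC, D->BD

  step 2 ⇒ step 3: DBCBDBDDBCBACDBCCCCBACBDDBCBAC ⇒ BD·DBC·BAC·DBC·BD·DBC·BD·BD·DBC·BAC·DBC·CCC·BAC·BD·DBC·BAC·BAC·BAC·BAC·DBC·CCC·BAC·DBC·BD·BD·DBC·BAC·DBC·CCC·BAC
    A ↦ CCC
    B ↦ DBC
    C ↦ BAC
    D ↦ BD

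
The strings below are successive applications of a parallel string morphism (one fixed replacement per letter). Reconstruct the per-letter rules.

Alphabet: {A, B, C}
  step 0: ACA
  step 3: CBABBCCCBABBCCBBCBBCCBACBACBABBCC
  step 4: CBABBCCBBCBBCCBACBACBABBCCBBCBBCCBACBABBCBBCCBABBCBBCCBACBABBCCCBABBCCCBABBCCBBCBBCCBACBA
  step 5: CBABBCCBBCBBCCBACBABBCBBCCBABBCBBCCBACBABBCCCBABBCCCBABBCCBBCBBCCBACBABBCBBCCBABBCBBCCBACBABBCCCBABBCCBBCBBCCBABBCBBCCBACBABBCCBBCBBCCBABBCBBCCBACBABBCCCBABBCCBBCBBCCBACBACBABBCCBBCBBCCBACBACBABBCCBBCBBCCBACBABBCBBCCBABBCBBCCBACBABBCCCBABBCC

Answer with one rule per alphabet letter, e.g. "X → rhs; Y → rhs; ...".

A->C, B->BBC, C->CBA

  step 4 ⇒ step 5: CBABBCCBBCBBCCBACBACBABBCCBBCBBCCBACBABBCBBCCBABBCBBCCBACBABBCCCBABBCCCBABBCCBBCBBCCBACBA ⇒ CBA·BBC·C·BBC·BBC·CBA·CBA·BBC·BBC·CBA·BBC·BBC·CBA·CBA·BBC·C·CBA·BBC·C·CBA·BBC·C·BBC·BBC·CBA·CBA·BBC·BBC·CBA·BBC·BBC·CBA·CBA·BBC·C·CBA·BBC·C·BBC·BBC·CBA·BBC·BBC·CBA·CBA·BBC·C·BBC·BBC·CBA·BBC·BBC·CBA·CBA·BBC·C·CBA·BBC·C·BBC·BBC·CBA·CBA·CBA·BBC·C·BBC·BBC·CBA·CBA·CBA·BBC·C·BBC·BBC·CBA·CBA·BBC·BBC·CBA·BBC·BBC·CBA·CBA·BBC·C·CBA·BBC·C
    A ↦ C
    B ↦ BBC
    C ↦ CBA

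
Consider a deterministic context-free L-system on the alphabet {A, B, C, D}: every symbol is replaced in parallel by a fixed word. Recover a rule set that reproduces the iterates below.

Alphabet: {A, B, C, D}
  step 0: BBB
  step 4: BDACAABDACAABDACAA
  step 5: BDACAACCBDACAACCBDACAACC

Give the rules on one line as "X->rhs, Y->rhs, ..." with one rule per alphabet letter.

A->C, B->BD, C->AA, D->A

  step 4 ⇒ step 5: BDACAABDACAABDACAA ⇒ BD·A·C·AA·C·C·BD·A·C·AA·C·C·BD·A·C·AA·C·C
    A ↦ C
    B ↦ BD
    C ↦ AA
    D ↦ A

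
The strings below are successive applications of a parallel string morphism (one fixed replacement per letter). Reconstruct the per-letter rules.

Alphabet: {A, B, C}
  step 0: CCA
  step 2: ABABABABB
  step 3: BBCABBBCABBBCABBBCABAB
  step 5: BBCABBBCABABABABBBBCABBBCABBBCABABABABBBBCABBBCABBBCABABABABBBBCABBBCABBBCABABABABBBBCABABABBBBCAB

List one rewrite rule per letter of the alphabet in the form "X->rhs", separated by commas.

A->BBC, B->AB, C->B

  step 2 ⇒ step 3: ABABABABB ⇒ BBC·AB·BBC·AB·BBC·AB·BBC·AB·AB
    A ↦ BBC
    B ↦ AB
    C ↦ B  (constrained at step 0)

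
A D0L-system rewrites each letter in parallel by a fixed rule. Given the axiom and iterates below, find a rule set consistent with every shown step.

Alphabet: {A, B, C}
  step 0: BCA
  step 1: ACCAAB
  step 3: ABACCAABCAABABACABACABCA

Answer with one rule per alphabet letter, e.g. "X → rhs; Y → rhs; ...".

  step 0 ⇒ step 1: BCA ⇒ AC·CA·AB
    A ↦ AB
    B ↦ AC
    C ↦ CA

A->AB, B->AC, C->CA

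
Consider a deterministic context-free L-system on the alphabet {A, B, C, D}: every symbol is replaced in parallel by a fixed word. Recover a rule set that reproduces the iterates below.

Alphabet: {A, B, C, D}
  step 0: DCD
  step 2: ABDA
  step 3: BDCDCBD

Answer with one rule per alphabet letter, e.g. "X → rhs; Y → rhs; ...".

A->BD, B->CD, C->A, D->C

  step 2 ⇒ step 3: ABDA ⇒ BD·CD·C·BD
    A ↦ BD
    B ↦ CD
    D ↦ C
    C ↦ A  (constrained at step 0)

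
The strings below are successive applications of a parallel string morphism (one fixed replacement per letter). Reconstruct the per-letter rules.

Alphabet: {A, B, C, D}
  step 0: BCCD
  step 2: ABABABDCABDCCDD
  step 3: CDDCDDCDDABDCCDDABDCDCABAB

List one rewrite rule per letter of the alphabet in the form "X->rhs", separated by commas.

  step 2 ⇒ step 3: ABABABDCABDCCDD ⇒ C·DD·C·DD·C·DD·AB·DC·C·DD·AB·DC·DC·AB·AB
    A ↦ C
    B ↦ DD
    C ↦ DC
    D ↦ AB

A->C, B->DD, C->DC, D->AB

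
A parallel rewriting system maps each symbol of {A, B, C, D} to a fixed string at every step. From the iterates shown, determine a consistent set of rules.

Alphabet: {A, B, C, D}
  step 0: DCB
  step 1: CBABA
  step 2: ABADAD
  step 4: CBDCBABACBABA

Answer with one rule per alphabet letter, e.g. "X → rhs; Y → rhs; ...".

  step 1 ⇒ step 2: CBABA ⇒ AB·A·D·A·D
    A ↦ D
    B ↦ A
    C ↦ AB
  step 0 ⇒ step 1: DCB ⇒ CB·AB·A
    D ↦ CB

A->D, B->A, C->AB, D->CB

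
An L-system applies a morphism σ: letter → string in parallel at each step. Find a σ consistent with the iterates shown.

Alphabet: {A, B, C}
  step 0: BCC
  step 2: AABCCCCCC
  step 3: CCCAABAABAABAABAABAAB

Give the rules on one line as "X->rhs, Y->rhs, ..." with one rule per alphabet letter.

  step 2 ⇒ step 3: AABCCCCCC ⇒ C·C·C·AAB·AAB·AAB·AAB·AAB·AAB
    A ↦ C
    B ↦ C
    C ↦ AAB

A->C, B->C, C->AAB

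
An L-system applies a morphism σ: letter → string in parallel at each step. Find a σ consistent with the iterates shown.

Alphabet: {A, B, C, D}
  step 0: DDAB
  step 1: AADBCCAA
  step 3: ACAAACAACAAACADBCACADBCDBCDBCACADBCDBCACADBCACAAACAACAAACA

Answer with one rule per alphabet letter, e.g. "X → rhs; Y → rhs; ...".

  step 0 ⇒ step 1: DDAB ⇒ A·A·DBC·CAA
    A ↦ DBC
    B ↦ CAA
    D ↦ A
    C ↦ ACA  (constrained at step 1)

A->DBC, B->CAA, C->ACA, D->A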